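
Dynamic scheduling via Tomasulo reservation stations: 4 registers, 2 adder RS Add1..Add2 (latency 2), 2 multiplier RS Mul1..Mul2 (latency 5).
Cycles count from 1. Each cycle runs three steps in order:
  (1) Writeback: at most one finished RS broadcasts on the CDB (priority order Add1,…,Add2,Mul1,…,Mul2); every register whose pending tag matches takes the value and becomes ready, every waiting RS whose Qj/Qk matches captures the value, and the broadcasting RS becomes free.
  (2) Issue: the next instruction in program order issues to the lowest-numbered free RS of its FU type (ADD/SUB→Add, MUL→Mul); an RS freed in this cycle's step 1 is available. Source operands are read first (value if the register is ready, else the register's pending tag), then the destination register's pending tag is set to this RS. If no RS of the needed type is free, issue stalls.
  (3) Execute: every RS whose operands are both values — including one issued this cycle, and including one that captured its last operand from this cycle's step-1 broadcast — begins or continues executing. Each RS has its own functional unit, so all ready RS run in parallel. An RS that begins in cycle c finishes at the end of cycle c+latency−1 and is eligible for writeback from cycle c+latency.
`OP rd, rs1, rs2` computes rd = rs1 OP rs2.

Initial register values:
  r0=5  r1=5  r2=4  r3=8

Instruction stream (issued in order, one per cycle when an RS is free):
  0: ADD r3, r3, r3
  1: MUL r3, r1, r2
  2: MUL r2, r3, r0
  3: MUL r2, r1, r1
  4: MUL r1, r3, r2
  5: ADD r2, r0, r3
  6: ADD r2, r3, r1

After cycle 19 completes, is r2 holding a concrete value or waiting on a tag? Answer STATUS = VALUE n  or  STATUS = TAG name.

c1: issue ADD r3<-Add1 | r0:5,r1:5,r2:4,r3:Add1
c2: issue MUL r3<-Mul1 | r0:5,r1:5,r2:4,r3:Mul1
c3: CDB Add1=16; issue MUL r2<-Mul2 | r0:5,r1:5,r2:Mul2,r3:Mul1
c4: stall | r0:5,r1:5,r2:Mul2,r3:Mul1
c5: stall | r0:5,r1:5,r2:Mul2,r3:Mul1
c6: stall | r0:5,r1:5,r2:Mul2,r3:Mul1
c7: CDB Mul1=20; issue MUL r2<-Mul1 | r0:5,r1:5,r2:Mul1,r3:20
c8: stall | r0:5,r1:5,r2:Mul1,r3:20
c9: stall | r0:5,r1:5,r2:Mul1,r3:20
c10: stall | r0:5,r1:5,r2:Mul1,r3:20
c11: stall | r0:5,r1:5,r2:Mul1,r3:20
c12: CDB Mul1=25; issue MUL r1<-Mul1 | r0:5,r1:Mul1,r2:25,r3:20
c13: CDB Mul2=100; issue ADD r2<-Add1 | r0:5,r1:Mul1,r2:Add1,r3:20
c14: issue ADD r2<-Add2 | r0:5,r1:Mul1,r2:Add2,r3:20
c15: CDB Add1=25 | r0:5,r1:Mul1,r2:Add2,r3:20
c16: - | r0:5,r1:Mul1,r2:Add2,r3:20
c17: CDB Mul1=500 | r0:5,r1:500,r2:Add2,r3:20
c18: - | r0:5,r1:500,r2:Add2,r3:20
c19: CDB Add2=520 | r0:5,r1:500,r2:520,r3:20

STATUS = VALUE 520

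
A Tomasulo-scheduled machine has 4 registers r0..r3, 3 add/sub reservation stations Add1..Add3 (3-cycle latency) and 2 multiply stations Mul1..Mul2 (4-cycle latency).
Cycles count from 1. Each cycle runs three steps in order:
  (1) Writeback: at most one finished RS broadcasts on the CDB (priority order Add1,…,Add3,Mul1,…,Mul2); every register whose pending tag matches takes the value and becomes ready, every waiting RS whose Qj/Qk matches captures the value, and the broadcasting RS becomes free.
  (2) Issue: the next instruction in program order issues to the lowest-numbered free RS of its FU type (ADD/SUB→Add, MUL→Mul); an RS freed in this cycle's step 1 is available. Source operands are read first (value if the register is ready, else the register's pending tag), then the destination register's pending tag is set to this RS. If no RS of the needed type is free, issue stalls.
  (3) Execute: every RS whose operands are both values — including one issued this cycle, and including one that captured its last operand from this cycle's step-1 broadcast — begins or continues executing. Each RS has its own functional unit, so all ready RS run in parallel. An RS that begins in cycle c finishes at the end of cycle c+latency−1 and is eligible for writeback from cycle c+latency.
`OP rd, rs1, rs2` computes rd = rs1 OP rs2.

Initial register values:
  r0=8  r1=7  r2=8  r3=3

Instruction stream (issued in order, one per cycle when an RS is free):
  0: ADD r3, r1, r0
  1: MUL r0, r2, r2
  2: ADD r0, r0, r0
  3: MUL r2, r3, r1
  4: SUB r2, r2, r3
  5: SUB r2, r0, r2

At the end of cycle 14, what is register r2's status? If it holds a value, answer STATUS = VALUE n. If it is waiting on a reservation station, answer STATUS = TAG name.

  c1: issue ADD r3<-Add1  regs: r0:8,r1:7,r2:8,r3:Add1
  c2: issue MUL r0<-Mul1  regs: r0:Mul1,r1:7,r2:8,r3:Add1
  c3: issue ADD r0<-Add2  regs: r0:Add2,r1:7,r2:8,r3:Add1
  c4: CDB Add1=15; issue MUL r2<-Mul2  regs: r0:Add2,r1:7,r2:Mul2,r3:15
  c5: issue SUB r2<-Add1  regs: r0:Add2,r1:7,r2:Add1,r3:15
  c6: CDB Mul1=64; issue SUB r2<-Add3  regs: r0:Add2,r1:7,r2:Add3,r3:15
  c7: -  regs: r0:Add2,r1:7,r2:Add3,r3:15
  c8: CDB Mul2=105  regs: r0:Add2,r1:7,r2:Add3,r3:15
  c9: CDB Add2=128  regs: r0:128,r1:7,r2:Add3,r3:15
  c10: -  regs: r0:128,r1:7,r2:Add3,r3:15
  c11: CDB Add1=90  regs: r0:128,r1:7,r2:Add3,r3:15
  c12: -  regs: r0:128,r1:7,r2:Add3,r3:15
  c13: -  regs: r0:128,r1:7,r2:Add3,r3:15
  c14: CDB Add3=38  regs: r0:128,r1:7,r2:38,r3:15

STATUS = VALUE 38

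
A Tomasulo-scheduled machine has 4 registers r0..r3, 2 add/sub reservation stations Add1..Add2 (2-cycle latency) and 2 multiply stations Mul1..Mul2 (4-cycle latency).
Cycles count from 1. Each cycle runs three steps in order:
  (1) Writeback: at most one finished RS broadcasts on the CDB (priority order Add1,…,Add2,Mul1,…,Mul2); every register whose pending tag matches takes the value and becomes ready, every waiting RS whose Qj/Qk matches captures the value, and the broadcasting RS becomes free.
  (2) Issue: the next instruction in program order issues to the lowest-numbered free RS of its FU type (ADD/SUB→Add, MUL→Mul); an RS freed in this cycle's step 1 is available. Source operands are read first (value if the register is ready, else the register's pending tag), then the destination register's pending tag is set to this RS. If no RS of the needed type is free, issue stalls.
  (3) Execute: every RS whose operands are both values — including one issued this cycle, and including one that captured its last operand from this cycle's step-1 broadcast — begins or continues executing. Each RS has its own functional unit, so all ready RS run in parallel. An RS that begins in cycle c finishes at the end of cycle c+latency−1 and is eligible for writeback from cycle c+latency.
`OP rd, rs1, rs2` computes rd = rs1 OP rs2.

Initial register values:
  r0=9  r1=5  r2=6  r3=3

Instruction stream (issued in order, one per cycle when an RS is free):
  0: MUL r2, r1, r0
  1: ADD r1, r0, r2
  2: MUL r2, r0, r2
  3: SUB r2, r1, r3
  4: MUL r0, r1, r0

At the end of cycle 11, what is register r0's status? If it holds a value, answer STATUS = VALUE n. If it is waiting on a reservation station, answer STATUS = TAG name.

cycle 1: issue MUL r2<-Mul1 // r0:9,r1:5,r2:Mul1,r3:3
cycle 2: issue ADD r1<-Add1 // r0:9,r1:Add1,r2:Mul1,r3:3
cycle 3: issue MUL r2<-Mul2 // r0:9,r1:Add1,r2:Mul2,r3:3
cycle 4: issue SUB r2<-Add2 // r0:9,r1:Add1,r2:Add2,r3:3
cycle 5: CDB Mul1=45; issue MUL r0<-Mul1 // r0:Mul1,r1:Add1,r2:Add2,r3:3
cycle 6: - // r0:Mul1,r1:Add1,r2:Add2,r3:3
cycle 7: CDB Add1=54 // r0:Mul1,r1:54,r2:Add2,r3:3
cycle 8: - // r0:Mul1,r1:54,r2:Add2,r3:3
cycle 9: CDB Add2=51 // r0:Mul1,r1:54,r2:51,r3:3
cycle 10: CDB Mul2=405 // r0:Mul1,r1:54,r2:51,r3:3
cycle 11: CDB Mul1=486 // r0:486,r1:54,r2:51,r3:3

STATUS = VALUE 486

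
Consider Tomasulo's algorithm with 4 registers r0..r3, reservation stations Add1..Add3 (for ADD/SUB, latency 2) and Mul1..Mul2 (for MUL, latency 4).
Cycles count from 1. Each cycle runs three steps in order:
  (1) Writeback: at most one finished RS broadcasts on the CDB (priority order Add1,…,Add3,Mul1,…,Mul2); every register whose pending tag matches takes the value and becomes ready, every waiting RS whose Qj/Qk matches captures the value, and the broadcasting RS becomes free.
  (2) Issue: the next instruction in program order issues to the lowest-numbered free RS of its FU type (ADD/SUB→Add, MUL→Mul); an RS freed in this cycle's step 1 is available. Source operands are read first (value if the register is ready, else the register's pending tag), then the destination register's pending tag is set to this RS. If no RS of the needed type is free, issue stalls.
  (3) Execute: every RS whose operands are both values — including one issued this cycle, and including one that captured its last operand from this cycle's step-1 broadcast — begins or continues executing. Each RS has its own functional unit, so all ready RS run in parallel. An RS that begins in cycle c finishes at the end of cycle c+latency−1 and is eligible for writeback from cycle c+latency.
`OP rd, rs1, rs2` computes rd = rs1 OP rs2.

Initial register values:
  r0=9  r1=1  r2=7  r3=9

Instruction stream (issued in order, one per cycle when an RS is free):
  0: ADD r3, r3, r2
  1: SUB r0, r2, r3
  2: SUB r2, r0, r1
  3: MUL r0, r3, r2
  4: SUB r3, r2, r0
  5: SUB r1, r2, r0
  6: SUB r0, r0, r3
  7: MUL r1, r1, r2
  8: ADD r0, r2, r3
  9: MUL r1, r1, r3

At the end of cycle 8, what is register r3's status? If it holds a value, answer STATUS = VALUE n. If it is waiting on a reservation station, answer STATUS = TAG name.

STATUS = TAG Add2

cycle 1: issue ADD r3<-Add1 // r0:9,r1:1,r2:7,r3:Add1
cycle 2: issue SUB r0<-Add2 // r0:Add2,r1:1,r2:7,r3:Add1
cycle 3: CDB Add1=16; issue SUB r2<-Add1 // r0:Add2,r1:1,r2:Add1,r3:16
cycle 4: issue MUL r0<-Mul1 // r0:Mul1,r1:1,r2:Add1,r3:16
cycle 5: CDB Add2=-9; issue SUB r3<-Add2 // r0:Mul1,r1:1,r2:Add1,r3:Add2
cycle 6: issue SUB r1<-Add3 // r0:Mul1,r1:Add3,r2:Add1,r3:Add2
cycle 7: CDB Add1=-10; issue SUB r0<-Add1 // r0:Add1,r1:Add3,r2:-10,r3:Add2
cycle 8: issue MUL r1<-Mul2 // r0:Add1,r1:Mul2,r2:-10,r3:Add2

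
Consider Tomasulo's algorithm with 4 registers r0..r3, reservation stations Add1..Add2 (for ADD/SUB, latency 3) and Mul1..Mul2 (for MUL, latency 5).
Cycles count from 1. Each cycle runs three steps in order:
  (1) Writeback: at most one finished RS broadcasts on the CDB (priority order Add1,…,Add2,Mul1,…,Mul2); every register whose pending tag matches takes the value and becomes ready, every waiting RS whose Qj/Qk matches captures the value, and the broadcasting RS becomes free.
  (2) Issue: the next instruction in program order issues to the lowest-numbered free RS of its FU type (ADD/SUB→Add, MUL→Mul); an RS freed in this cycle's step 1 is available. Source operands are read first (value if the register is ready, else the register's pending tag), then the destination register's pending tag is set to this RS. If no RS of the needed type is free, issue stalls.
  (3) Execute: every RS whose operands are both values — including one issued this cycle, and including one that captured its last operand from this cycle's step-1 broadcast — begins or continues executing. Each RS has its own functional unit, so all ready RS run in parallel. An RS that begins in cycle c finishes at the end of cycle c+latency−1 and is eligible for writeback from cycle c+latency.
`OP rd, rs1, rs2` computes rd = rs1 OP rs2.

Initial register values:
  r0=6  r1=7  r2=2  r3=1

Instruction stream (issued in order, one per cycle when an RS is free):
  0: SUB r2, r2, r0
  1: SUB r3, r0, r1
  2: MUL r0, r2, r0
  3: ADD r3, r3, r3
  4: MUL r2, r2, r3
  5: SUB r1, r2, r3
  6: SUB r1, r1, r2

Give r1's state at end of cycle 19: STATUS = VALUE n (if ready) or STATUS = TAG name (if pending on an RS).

STATUS = VALUE 2

cycle 1: issue SUB r2<-Add1 // r0:6,r1:7,r2:Add1,r3:1
cycle 2: issue SUB r3<-Add2 // r0:6,r1:7,r2:Add1,r3:Add2
cycle 3: issue MUL r0<-Mul1 // r0:Mul1,r1:7,r2:Add1,r3:Add2
cycle 4: CDB Add1=-4; issue ADD r3<-Add1 // r0:Mul1,r1:7,r2:-4,r3:Add1
cycle 5: CDB Add2=-1; issue MUL r2<-Mul2 // r0:Mul1,r1:7,r2:Mul2,r3:Add1
cycle 6: issue SUB r1<-Add2 // r0:Mul1,r1:Add2,r2:Mul2,r3:Add1
cycle 7: stall // r0:Mul1,r1:Add2,r2:Mul2,r3:Add1
cycle 8: CDB Add1=-2; issue SUB r1<-Add1 // r0:Mul1,r1:Add1,r2:Mul2,r3:-2
cycle 9: CDB Mul1=-24 // r0:-24,r1:Add1,r2:Mul2,r3:-2
cycle 10: - // r0:-24,r1:Add1,r2:Mul2,r3:-2
cycle 11: - // r0:-24,r1:Add1,r2:Mul2,r3:-2
cycle 12: - // r0:-24,r1:Add1,r2:Mul2,r3:-2
cycle 13: CDB Mul2=8 // r0:-24,r1:Add1,r2:8,r3:-2
cycle 14: - // r0:-24,r1:Add1,r2:8,r3:-2
cycle 15: - // r0:-24,r1:Add1,r2:8,r3:-2
cycle 16: CDB Add2=10 // r0:-24,r1:Add1,r2:8,r3:-2
cycle 17: - // r0:-24,r1:Add1,r2:8,r3:-2
cycle 18: - // r0:-24,r1:Add1,r2:8,r3:-2
cycle 19: CDB Add1=2 // r0:-24,r1:2,r2:8,r3:-2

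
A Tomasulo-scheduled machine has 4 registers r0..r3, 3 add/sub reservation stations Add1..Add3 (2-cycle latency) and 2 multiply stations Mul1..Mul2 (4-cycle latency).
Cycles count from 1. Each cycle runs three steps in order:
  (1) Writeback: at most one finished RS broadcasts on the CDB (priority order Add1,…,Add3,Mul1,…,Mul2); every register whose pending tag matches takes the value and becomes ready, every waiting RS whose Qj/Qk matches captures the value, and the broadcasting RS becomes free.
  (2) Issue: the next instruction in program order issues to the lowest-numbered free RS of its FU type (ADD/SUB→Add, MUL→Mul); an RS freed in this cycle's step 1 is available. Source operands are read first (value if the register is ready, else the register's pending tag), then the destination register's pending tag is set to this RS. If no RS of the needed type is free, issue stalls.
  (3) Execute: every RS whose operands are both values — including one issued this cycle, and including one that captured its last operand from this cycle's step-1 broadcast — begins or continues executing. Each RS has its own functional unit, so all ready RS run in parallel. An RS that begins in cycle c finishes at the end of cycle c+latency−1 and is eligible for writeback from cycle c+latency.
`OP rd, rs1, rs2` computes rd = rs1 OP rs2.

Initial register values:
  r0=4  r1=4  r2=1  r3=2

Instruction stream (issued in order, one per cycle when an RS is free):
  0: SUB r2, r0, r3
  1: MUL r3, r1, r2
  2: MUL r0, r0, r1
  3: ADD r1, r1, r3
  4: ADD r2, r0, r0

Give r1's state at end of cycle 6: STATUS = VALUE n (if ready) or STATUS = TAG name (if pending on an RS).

cycle 1: issue SUB r2<-Add1 // r0:4,r1:4,r2:Add1,r3:2
cycle 2: issue MUL r3<-Mul1 // r0:4,r1:4,r2:Add1,r3:Mul1
cycle 3: CDB Add1=2; issue MUL r0<-Mul2 // r0:Mul2,r1:4,r2:2,r3:Mul1
cycle 4: issue ADD r1<-Add1 // r0:Mul2,r1:Add1,r2:2,r3:Mul1
cycle 5: issue ADD r2<-Add2 // r0:Mul2,r1:Add1,r2:Add2,r3:Mul1
cycle 6: - // r0:Mul2,r1:Add1,r2:Add2,r3:Mul1

STATUS = TAG Add1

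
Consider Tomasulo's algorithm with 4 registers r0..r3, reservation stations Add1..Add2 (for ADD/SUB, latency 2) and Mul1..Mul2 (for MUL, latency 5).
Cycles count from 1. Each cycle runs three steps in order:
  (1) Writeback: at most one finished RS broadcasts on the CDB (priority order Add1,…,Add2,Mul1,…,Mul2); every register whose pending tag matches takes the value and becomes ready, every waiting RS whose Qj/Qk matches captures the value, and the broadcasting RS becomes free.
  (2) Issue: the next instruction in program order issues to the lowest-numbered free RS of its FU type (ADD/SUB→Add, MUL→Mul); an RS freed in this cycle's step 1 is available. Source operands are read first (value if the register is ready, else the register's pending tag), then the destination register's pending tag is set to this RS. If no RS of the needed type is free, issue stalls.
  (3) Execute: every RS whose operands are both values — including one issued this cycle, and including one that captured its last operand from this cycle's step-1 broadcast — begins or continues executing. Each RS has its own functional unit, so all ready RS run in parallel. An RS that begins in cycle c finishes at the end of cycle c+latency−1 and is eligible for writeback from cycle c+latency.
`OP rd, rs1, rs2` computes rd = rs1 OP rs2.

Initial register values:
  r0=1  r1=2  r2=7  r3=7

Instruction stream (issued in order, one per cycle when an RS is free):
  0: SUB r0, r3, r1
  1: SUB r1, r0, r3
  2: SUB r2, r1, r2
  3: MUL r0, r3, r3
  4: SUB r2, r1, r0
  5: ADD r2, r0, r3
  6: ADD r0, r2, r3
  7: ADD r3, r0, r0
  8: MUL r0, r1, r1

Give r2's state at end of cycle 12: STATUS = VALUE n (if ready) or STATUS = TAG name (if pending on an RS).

c1: issue SUB r0<-Add1 | r0:Add1,r1:2,r2:7,r3:7
c2: issue SUB r1<-Add2 | r0:Add1,r1:Add2,r2:7,r3:7
c3: CDB Add1=5; issue SUB r2<-Add1 | r0:5,r1:Add2,r2:Add1,r3:7
c4: issue MUL r0<-Mul1 | r0:Mul1,r1:Add2,r2:Add1,r3:7
c5: CDB Add2=-2; issue SUB r2<-Add2 | r0:Mul1,r1:-2,r2:Add2,r3:7
c6: stall | r0:Mul1,r1:-2,r2:Add2,r3:7
c7: CDB Add1=-9; issue ADD r2<-Add1 | r0:Mul1,r1:-2,r2:Add1,r3:7
c8: stall | r0:Mul1,r1:-2,r2:Add1,r3:7
c9: CDB Mul1=49; stall | r0:49,r1:-2,r2:Add1,r3:7
c10: stall | r0:49,r1:-2,r2:Add1,r3:7
c11: CDB Add1=56; issue ADD r0<-Add1 | r0:Add1,r1:-2,r2:56,r3:7
c12: CDB Add2=-51; issue ADD r3<-Add2 | r0:Add1,r1:-2,r2:56,r3:Add2

STATUS = VALUE 56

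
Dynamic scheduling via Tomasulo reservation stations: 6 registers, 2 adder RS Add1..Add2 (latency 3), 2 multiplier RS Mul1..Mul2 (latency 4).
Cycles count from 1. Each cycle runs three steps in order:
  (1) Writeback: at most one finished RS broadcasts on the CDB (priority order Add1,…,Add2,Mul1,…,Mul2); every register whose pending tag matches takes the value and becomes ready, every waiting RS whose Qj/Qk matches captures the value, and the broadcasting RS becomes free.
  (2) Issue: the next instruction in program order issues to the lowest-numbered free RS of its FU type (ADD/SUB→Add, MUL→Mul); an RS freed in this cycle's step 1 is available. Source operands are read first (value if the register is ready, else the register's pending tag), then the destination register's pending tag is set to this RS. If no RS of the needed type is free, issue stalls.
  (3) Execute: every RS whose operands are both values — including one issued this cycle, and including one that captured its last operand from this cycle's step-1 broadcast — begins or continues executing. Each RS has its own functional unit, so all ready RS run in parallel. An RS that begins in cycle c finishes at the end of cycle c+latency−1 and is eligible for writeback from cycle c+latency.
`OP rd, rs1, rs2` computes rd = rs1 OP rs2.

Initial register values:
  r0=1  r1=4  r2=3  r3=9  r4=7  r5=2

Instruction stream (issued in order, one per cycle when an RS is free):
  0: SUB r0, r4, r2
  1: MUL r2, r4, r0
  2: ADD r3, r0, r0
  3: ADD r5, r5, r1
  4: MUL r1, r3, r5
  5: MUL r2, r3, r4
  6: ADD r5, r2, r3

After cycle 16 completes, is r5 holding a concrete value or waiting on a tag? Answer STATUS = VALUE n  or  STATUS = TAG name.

c1: issue SUB r0<-Add1 | r0:Add1,r1:4,r2:3,r3:9,r4:7,r5:2
c2: issue MUL r2<-Mul1 | r0:Add1,r1:4,r2:Mul1,r3:9,r4:7,r5:2
c3: issue ADD r3<-Add2 | r0:Add1,r1:4,r2:Mul1,r3:Add2,r4:7,r5:2
c4: CDB Add1=4; issue ADD r5<-Add1 | r0:4,r1:4,r2:Mul1,r3:Add2,r4:7,r5:Add1
c5: issue MUL r1<-Mul2 | r0:4,r1:Mul2,r2:Mul1,r3:Add2,r4:7,r5:Add1
c6: stall | r0:4,r1:Mul2,r2:Mul1,r3:Add2,r4:7,r5:Add1
c7: CDB Add1=6; stall | r0:4,r1:Mul2,r2:Mul1,r3:Add2,r4:7,r5:6
c8: CDB Add2=8; stall | r0:4,r1:Mul2,r2:Mul1,r3:8,r4:7,r5:6
c9: CDB Mul1=28; issue MUL r2<-Mul1 | r0:4,r1:Mul2,r2:Mul1,r3:8,r4:7,r5:6
c10: issue ADD r5<-Add1 | r0:4,r1:Mul2,r2:Mul1,r3:8,r4:7,r5:Add1
c11: - | r0:4,r1:Mul2,r2:Mul1,r3:8,r4:7,r5:Add1
c12: CDB Mul2=48 | r0:4,r1:48,r2:Mul1,r3:8,r4:7,r5:Add1
c13: CDB Mul1=56 | r0:4,r1:48,r2:56,r3:8,r4:7,r5:Add1
c14: - | r0:4,r1:48,r2:56,r3:8,r4:7,r5:Add1
c15: - | r0:4,r1:48,r2:56,r3:8,r4:7,r5:Add1
c16: CDB Add1=64 | r0:4,r1:48,r2:56,r3:8,r4:7,r5:64

STATUS = VALUE 64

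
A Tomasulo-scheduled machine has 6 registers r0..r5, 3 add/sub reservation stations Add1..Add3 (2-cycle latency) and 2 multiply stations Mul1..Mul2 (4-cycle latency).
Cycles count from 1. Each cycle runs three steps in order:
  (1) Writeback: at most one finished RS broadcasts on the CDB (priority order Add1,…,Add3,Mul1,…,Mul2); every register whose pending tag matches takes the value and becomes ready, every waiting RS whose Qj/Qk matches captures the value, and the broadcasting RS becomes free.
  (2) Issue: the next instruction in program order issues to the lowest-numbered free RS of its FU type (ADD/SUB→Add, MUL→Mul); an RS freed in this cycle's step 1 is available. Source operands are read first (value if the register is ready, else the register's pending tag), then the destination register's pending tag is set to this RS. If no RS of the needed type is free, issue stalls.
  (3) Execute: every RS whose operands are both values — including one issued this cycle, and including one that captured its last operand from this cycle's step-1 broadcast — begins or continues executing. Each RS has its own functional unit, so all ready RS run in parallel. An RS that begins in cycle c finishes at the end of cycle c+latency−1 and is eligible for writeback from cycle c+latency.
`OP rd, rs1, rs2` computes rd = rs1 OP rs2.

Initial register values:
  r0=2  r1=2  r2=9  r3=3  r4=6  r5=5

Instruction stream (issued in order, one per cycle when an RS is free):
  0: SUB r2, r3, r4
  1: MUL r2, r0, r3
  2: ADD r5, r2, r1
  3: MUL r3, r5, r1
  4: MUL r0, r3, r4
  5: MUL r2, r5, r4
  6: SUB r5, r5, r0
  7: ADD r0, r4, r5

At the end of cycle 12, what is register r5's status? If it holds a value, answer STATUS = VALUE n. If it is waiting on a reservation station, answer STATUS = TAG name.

STATUS = VALUE 8

cycle 1: issue SUB r2<-Add1 // r0:2,r1:2,r2:Add1,r3:3,r4:6,r5:5
cycle 2: issue MUL r2<-Mul1 // r0:2,r1:2,r2:Mul1,r3:3,r4:6,r5:5
cycle 3: CDB Add1=-3; issue ADD r5<-Add1 // r0:2,r1:2,r2:Mul1,r3:3,r4:6,r5:Add1
cycle 4: issue MUL r3<-Mul2 // r0:2,r1:2,r2:Mul1,r3:Mul2,r4:6,r5:Add1
cycle 5: stall // r0:2,r1:2,r2:Mul1,r3:Mul2,r4:6,r5:Add1
cycle 6: CDB Mul1=6; issue MUL r0<-Mul1 // r0:Mul1,r1:2,r2:6,r3:Mul2,r4:6,r5:Add1
cycle 7: stall // r0:Mul1,r1:2,r2:6,r3:Mul2,r4:6,r5:Add1
cycle 8: CDB Add1=8; stall // r0:Mul1,r1:2,r2:6,r3:Mul2,r4:6,r5:8
cycle 9: stall // r0:Mul1,r1:2,r2:6,r3:Mul2,r4:6,r5:8
cycle 10: stall // r0:Mul1,r1:2,r2:6,r3:Mul2,r4:6,r5:8
cycle 11: stall // r0:Mul1,r1:2,r2:6,r3:Mul2,r4:6,r5:8
cycle 12: CDB Mul2=16; issue MUL r2<-Mul2 // r0:Mul1,r1:2,r2:Mul2,r3:16,r4:6,r5:8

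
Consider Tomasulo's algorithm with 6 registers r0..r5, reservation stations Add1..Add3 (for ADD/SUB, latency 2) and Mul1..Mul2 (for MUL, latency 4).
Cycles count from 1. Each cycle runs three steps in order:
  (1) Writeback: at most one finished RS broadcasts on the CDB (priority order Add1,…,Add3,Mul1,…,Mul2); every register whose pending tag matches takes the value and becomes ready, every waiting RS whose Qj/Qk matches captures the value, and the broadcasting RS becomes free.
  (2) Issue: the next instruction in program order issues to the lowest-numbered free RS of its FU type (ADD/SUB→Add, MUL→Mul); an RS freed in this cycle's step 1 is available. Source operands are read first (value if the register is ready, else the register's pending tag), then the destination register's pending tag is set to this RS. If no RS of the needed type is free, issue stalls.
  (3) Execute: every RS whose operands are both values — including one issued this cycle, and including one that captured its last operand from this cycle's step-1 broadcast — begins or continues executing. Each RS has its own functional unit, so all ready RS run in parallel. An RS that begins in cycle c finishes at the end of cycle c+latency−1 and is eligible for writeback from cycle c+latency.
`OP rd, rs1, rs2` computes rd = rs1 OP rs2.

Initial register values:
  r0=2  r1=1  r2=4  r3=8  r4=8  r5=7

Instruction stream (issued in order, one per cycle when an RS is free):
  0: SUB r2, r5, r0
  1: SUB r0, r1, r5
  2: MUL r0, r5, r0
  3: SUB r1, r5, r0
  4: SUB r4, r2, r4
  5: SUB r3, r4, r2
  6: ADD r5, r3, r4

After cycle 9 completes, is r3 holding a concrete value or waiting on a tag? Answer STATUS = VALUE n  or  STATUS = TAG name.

cycle 1: issue SUB r2<-Add1 // r0:2,r1:1,r2:Add1,r3:8,r4:8,r5:7
cycle 2: issue SUB r0<-Add2 // r0:Add2,r1:1,r2:Add1,r3:8,r4:8,r5:7
cycle 3: CDB Add1=5; issue MUL r0<-Mul1 // r0:Mul1,r1:1,r2:5,r3:8,r4:8,r5:7
cycle 4: CDB Add2=-6; issue SUB r1<-Add1 // r0:Mul1,r1:Add1,r2:5,r3:8,r4:8,r5:7
cycle 5: issue SUB r4<-Add2 // r0:Mul1,r1:Add1,r2:5,r3:8,r4:Add2,r5:7
cycle 6: issue SUB r3<-Add3 // r0:Mul1,r1:Add1,r2:5,r3:Add3,r4:Add2,r5:7
cycle 7: CDB Add2=-3; issue ADD r5<-Add2 // r0:Mul1,r1:Add1,r2:5,r3:Add3,r4:-3,r5:Add2
cycle 8: CDB Mul1=-42 // r0:-42,r1:Add1,r2:5,r3:Add3,r4:-3,r5:Add2
cycle 9: CDB Add3=-8 // r0:-42,r1:Add1,r2:5,r3:-8,r4:-3,r5:Add2

STATUS = VALUE -8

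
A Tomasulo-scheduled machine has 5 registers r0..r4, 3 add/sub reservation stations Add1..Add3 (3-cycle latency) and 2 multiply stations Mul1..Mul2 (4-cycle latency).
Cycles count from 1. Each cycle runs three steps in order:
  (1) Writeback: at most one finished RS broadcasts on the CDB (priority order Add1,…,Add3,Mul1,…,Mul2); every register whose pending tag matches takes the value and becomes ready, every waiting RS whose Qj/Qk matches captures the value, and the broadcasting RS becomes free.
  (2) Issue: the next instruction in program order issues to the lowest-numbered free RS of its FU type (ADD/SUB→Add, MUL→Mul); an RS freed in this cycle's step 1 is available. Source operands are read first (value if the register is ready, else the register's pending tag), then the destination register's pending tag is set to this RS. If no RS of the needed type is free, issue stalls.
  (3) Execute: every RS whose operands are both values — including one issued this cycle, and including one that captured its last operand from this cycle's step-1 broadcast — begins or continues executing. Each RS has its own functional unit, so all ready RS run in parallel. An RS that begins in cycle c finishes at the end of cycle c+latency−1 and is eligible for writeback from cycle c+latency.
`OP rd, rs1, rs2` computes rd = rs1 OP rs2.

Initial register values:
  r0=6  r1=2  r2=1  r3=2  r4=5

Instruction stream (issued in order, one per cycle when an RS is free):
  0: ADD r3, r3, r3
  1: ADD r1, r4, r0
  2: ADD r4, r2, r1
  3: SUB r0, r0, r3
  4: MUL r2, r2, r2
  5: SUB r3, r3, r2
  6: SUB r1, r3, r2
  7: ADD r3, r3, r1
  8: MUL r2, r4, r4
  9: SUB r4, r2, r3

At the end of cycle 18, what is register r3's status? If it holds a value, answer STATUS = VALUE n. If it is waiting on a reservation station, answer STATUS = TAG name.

STATUS = VALUE 5

  c1: issue ADD r3<-Add1  regs: r0:6,r1:2,r2:1,r3:Add1,r4:5
  c2: issue ADD r1<-Add2  regs: r0:6,r1:Add2,r2:1,r3:Add1,r4:5
  c3: issue ADD r4<-Add3  regs: r0:6,r1:Add2,r2:1,r3:Add1,r4:Add3
  c4: CDB Add1=4; issue SUB r0<-Add1  regs: r0:Add1,r1:Add2,r2:1,r3:4,r4:Add3
  c5: CDB Add2=11; issue MUL r2<-Mul1  regs: r0:Add1,r1:11,r2:Mul1,r3:4,r4:Add3
  c6: issue SUB r3<-Add2  regs: r0:Add1,r1:11,r2:Mul1,r3:Add2,r4:Add3
  c7: CDB Add1=2; issue SUB r1<-Add1  regs: r0:2,r1:Add1,r2:Mul1,r3:Add2,r4:Add3
  c8: CDB Add3=12; issue ADD r3<-Add3  regs: r0:2,r1:Add1,r2:Mul1,r3:Add3,r4:12
  c9: CDB Mul1=1; issue MUL r2<-Mul1  regs: r0:2,r1:Add1,r2:Mul1,r3:Add3,r4:12
  c10: stall  regs: r0:2,r1:Add1,r2:Mul1,r3:Add3,r4:12
  c11: stall  regs: r0:2,r1:Add1,r2:Mul1,r3:Add3,r4:12
  c12: CDB Add2=3; issue SUB r4<-Add2  regs: r0:2,r1:Add1,r2:Mul1,r3:Add3,r4:Add2
  c13: CDB Mul1=144  regs: r0:2,r1:Add1,r2:144,r3:Add3,r4:Add2
  c14: -  regs: r0:2,r1:Add1,r2:144,r3:Add3,r4:Add2
  c15: CDB Add1=2  regs: r0:2,r1:2,r2:144,r3:Add3,r4:Add2
  c16: -  regs: r0:2,r1:2,r2:144,r3:Add3,r4:Add2
  c17: -  regs: r0:2,r1:2,r2:144,r3:Add3,r4:Add2
  c18: CDB Add3=5  regs: r0:2,r1:2,r2:144,r3:5,r4:Add2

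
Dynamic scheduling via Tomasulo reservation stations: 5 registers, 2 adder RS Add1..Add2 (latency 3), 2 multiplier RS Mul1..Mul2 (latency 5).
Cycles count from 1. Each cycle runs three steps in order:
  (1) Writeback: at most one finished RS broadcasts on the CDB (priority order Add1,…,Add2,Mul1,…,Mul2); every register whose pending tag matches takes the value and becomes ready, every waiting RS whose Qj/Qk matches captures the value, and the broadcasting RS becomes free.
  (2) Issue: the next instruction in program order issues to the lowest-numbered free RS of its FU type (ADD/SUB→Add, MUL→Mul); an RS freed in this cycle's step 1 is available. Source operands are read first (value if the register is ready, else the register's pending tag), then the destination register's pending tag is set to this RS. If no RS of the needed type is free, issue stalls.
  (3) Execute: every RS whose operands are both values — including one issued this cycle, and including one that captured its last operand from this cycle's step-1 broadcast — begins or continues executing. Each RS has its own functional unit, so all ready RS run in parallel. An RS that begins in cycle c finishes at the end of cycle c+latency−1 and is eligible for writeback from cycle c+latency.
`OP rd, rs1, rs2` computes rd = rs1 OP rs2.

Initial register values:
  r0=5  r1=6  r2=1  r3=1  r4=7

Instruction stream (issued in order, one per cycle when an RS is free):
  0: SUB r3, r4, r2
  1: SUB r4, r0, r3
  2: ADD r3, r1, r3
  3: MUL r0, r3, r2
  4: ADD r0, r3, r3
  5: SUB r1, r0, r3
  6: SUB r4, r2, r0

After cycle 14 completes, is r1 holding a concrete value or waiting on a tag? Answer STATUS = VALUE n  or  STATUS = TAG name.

  c1: issue SUB r3<-Add1  regs: r0:5,r1:6,r2:1,r3:Add1,r4:7
  c2: issue SUB r4<-Add2  regs: r0:5,r1:6,r2:1,r3:Add1,r4:Add2
  c3: stall  regs: r0:5,r1:6,r2:1,r3:Add1,r4:Add2
  c4: CDB Add1=6; issue ADD r3<-Add1  regs: r0:5,r1:6,r2:1,r3:Add1,r4:Add2
  c5: issue MUL r0<-Mul1  regs: r0:Mul1,r1:6,r2:1,r3:Add1,r4:Add2
  c6: stall  regs: r0:Mul1,r1:6,r2:1,r3:Add1,r4:Add2
  c7: CDB Add1=12; issue ADD r0<-Add1  regs: r0:Add1,r1:6,r2:1,r3:12,r4:Add2
  c8: CDB Add2=-1; issue SUB r1<-Add2  regs: r0:Add1,r1:Add2,r2:1,r3:12,r4:-1
  c9: stall  regs: r0:Add1,r1:Add2,r2:1,r3:12,r4:-1
  c10: CDB Add1=24; issue SUB r4<-Add1  regs: r0:24,r1:Add2,r2:1,r3:12,r4:Add1
  c11: -  regs: r0:24,r1:Add2,r2:1,r3:12,r4:Add1
  c12: CDB Mul1=12  regs: r0:24,r1:Add2,r2:1,r3:12,r4:Add1
  c13: CDB Add1=-23  regs: r0:24,r1:Add2,r2:1,r3:12,r4:-23
  c14: CDB Add2=12  regs: r0:24,r1:12,r2:1,r3:12,r4:-23

STATUS = VALUE 12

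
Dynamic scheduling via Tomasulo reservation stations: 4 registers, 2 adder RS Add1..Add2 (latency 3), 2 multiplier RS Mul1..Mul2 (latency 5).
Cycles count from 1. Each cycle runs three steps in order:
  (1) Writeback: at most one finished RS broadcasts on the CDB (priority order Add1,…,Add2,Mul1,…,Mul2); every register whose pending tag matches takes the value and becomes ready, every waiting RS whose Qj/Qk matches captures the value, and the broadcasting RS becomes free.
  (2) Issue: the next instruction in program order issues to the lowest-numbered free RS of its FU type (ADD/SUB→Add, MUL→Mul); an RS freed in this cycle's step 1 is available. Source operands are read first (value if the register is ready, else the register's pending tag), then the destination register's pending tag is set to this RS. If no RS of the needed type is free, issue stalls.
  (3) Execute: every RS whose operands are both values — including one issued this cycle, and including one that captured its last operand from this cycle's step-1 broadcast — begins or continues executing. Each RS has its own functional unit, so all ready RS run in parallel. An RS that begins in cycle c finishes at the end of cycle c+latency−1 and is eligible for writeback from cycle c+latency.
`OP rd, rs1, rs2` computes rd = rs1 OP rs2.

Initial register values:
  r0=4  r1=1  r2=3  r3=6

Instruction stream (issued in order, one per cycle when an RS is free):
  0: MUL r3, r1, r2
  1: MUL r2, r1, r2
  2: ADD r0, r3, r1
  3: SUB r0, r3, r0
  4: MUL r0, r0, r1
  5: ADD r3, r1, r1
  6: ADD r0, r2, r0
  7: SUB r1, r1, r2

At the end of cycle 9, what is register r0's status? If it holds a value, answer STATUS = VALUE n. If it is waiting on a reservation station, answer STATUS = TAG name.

c1: issue MUL r3<-Mul1 | r0:4,r1:1,r2:3,r3:Mul1
c2: issue MUL r2<-Mul2 | r0:4,r1:1,r2:Mul2,r3:Mul1
c3: issue ADD r0<-Add1 | r0:Add1,r1:1,r2:Mul2,r3:Mul1
c4: issue SUB r0<-Add2 | r0:Add2,r1:1,r2:Mul2,r3:Mul1
c5: stall | r0:Add2,r1:1,r2:Mul2,r3:Mul1
c6: CDB Mul1=3; issue MUL r0<-Mul1 | r0:Mul1,r1:1,r2:Mul2,r3:3
c7: CDB Mul2=3; stall | r0:Mul1,r1:1,r2:3,r3:3
c8: stall | r0:Mul1,r1:1,r2:3,r3:3
c9: CDB Add1=4; issue ADD r3<-Add1 | r0:Mul1,r1:1,r2:3,r3:Add1

STATUS = TAG Mul1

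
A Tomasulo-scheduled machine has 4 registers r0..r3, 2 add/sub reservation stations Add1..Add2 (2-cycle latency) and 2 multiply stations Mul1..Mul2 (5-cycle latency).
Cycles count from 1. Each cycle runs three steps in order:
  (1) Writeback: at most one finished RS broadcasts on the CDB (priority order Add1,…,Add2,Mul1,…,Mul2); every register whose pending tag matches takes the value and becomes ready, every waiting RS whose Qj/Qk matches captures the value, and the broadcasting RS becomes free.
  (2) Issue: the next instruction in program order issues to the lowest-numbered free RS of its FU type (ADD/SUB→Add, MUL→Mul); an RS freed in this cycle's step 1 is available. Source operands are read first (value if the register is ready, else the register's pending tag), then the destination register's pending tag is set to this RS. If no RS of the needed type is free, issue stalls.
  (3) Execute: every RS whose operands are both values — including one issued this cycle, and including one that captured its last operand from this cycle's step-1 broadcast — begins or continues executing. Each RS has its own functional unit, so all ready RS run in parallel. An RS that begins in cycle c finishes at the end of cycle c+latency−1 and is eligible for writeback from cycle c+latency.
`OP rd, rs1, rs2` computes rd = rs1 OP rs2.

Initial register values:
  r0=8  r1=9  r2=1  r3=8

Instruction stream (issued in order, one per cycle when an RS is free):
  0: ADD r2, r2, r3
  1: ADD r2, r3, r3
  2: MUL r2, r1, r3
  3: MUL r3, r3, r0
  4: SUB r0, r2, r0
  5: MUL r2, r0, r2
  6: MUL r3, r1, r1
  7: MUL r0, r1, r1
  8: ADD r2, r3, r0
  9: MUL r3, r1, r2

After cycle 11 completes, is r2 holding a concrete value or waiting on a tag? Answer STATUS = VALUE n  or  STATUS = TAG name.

STATUS = TAG Mul1

c1: issue ADD r2<-Add1 | r0:8,r1:9,r2:Add1,r3:8
c2: issue ADD r2<-Add2 | r0:8,r1:9,r2:Add2,r3:8
c3: CDB Add1=9; issue MUL r2<-Mul1 | r0:8,r1:9,r2:Mul1,r3:8
c4: CDB Add2=16; issue MUL r3<-Mul2 | r0:8,r1:9,r2:Mul1,r3:Mul2
c5: issue SUB r0<-Add1 | r0:Add1,r1:9,r2:Mul1,r3:Mul2
c6: stall | r0:Add1,r1:9,r2:Mul1,r3:Mul2
c7: stall | r0:Add1,r1:9,r2:Mul1,r3:Mul2
c8: CDB Mul1=72; issue MUL r2<-Mul1 | r0:Add1,r1:9,r2:Mul1,r3:Mul2
c9: CDB Mul2=64; issue MUL r3<-Mul2 | r0:Add1,r1:9,r2:Mul1,r3:Mul2
c10: CDB Add1=64; stall | r0:64,r1:9,r2:Mul1,r3:Mul2
c11: stall | r0:64,r1:9,r2:Mul1,r3:Mul2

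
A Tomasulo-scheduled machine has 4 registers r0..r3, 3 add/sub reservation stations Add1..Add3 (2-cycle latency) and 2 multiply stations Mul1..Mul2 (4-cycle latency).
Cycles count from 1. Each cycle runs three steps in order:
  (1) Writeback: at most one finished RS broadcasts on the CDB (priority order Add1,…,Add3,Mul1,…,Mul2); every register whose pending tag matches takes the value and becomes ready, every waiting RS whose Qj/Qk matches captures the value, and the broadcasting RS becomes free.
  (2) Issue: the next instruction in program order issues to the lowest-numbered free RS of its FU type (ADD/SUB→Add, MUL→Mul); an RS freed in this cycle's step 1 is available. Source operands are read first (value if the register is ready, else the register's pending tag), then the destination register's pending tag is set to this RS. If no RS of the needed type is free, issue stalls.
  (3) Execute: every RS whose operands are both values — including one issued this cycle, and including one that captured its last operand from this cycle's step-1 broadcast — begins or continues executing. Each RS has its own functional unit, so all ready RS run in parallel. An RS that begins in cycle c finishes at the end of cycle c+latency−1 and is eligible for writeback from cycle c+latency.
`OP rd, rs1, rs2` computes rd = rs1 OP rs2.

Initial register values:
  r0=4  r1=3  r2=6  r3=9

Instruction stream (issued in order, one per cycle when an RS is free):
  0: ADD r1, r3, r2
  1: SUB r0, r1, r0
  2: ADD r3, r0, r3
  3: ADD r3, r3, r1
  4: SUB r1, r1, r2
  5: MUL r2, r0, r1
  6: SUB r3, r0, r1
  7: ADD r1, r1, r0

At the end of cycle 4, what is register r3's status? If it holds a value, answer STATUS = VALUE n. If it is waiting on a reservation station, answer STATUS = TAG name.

STATUS = TAG Add3

c1: issue ADD r1<-Add1 | r0:4,r1:Add1,r2:6,r3:9
c2: issue SUB r0<-Add2 | r0:Add2,r1:Add1,r2:6,r3:9
c3: CDB Add1=15; issue ADD r3<-Add1 | r0:Add2,r1:15,r2:6,r3:Add1
c4: issue ADD r3<-Add3 | r0:Add2,r1:15,r2:6,r3:Add3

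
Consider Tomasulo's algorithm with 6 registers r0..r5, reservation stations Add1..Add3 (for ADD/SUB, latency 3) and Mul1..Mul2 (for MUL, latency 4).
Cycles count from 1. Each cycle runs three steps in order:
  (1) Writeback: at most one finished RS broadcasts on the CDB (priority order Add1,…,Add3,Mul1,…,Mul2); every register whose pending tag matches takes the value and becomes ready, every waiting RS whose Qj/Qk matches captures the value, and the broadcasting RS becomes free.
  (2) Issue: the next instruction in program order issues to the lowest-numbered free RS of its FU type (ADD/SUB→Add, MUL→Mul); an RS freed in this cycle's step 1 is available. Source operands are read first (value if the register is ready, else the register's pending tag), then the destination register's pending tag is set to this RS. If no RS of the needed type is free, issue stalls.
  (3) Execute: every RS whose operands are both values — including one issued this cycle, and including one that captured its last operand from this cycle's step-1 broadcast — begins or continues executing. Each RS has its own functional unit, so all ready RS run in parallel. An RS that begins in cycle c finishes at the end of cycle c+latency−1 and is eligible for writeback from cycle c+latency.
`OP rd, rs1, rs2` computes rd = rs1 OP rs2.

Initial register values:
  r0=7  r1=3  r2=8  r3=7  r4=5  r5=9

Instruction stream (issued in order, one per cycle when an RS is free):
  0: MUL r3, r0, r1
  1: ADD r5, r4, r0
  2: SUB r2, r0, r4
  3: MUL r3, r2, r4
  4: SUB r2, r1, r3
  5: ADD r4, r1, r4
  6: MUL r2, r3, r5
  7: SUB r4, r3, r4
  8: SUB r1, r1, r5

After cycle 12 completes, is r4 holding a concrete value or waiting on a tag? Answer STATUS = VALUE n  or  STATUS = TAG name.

  c1: issue MUL r3<-Mul1  regs: r0:7,r1:3,r2:8,r3:Mul1,r4:5,r5:9
  c2: issue ADD r5<-Add1  regs: r0:7,r1:3,r2:8,r3:Mul1,r4:5,r5:Add1
  c3: issue SUB r2<-Add2  regs: r0:7,r1:3,r2:Add2,r3:Mul1,r4:5,r5:Add1
  c4: issue MUL r3<-Mul2  regs: r0:7,r1:3,r2:Add2,r3:Mul2,r4:5,r5:Add1
  c5: CDB Add1=12; issue SUB r2<-Add1  regs: r0:7,r1:3,r2:Add1,r3:Mul2,r4:5,r5:12
  c6: CDB Add2=2; issue ADD r4<-Add2  regs: r0:7,r1:3,r2:Add1,r3:Mul2,r4:Add2,r5:12
  c7: CDB Mul1=21; issue MUL r2<-Mul1  regs: r0:7,r1:3,r2:Mul1,r3:Mul2,r4:Add2,r5:12
  c8: issue SUB r4<-Add3  regs: r0:7,r1:3,r2:Mul1,r3:Mul2,r4:Add3,r5:12
  c9: CDB Add2=8; issue SUB r1<-Add2  regs: r0:7,r1:Add2,r2:Mul1,r3:Mul2,r4:Add3,r5:12
  c10: CDB Mul2=10  regs: r0:7,r1:Add2,r2:Mul1,r3:10,r4:Add3,r5:12
  c11: -  regs: r0:7,r1:Add2,r2:Mul1,r3:10,r4:Add3,r5:12
  c12: CDB Add2=-9  regs: r0:7,r1:-9,r2:Mul1,r3:10,r4:Add3,r5:12

STATUS = TAG Add3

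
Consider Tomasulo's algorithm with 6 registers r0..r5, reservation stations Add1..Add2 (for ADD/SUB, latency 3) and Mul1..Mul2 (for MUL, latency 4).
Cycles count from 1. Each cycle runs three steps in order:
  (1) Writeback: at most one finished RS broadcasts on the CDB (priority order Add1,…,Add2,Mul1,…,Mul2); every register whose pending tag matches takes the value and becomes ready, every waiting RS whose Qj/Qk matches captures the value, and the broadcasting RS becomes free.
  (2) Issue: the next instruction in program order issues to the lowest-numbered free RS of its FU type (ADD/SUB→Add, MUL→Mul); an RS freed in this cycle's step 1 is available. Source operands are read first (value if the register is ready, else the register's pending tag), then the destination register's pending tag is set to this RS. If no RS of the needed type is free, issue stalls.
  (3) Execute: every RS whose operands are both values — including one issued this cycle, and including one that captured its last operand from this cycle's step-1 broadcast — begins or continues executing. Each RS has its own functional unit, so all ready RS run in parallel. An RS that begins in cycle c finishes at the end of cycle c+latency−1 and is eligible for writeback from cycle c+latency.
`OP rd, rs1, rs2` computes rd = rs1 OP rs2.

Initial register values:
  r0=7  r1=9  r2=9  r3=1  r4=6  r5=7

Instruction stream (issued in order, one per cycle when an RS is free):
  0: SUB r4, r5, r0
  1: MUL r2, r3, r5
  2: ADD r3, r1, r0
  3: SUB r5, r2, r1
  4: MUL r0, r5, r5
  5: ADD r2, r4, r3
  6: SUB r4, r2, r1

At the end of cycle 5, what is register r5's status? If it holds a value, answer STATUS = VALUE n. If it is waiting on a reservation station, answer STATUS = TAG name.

c1: issue SUB r4<-Add1 | r0:7,r1:9,r2:9,r3:1,r4:Add1,r5:7
c2: issue MUL r2<-Mul1 | r0:7,r1:9,r2:Mul1,r3:1,r4:Add1,r5:7
c3: issue ADD r3<-Add2 | r0:7,r1:9,r2:Mul1,r3:Add2,r4:Add1,r5:7
c4: CDB Add1=0; issue SUB r5<-Add1 | r0:7,r1:9,r2:Mul1,r3:Add2,r4:0,r5:Add1
c5: issue MUL r0<-Mul2 | r0:Mul2,r1:9,r2:Mul1,r3:Add2,r4:0,r5:Add1

STATUS = TAG Add1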